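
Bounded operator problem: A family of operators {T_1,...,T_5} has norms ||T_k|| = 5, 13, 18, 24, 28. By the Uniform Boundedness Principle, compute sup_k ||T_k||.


By the Uniform Boundedness Principle, the supremum of norms is finite.
sup_k ||T_k|| = max(5, 13, 18, 24, 28) = 28

28


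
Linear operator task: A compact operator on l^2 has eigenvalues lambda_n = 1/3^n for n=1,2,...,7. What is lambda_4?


The eigenvalue formula gives lambda_4 = 1/3^4
= 1/81
= 0.0123

0.0123


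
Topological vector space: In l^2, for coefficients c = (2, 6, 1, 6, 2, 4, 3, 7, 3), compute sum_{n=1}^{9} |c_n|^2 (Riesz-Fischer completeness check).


sum |c_n|^2 = 2^2 + 6^2 + 1^2 + 6^2 + 2^2 + 4^2 + 3^2 + 7^2 + 3^2
= 4 + 36 + 1 + 36 + 4 + 16 + 9 + 49 + 9
= 164

164


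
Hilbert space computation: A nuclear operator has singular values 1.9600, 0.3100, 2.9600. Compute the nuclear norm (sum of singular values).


The nuclear norm is the sum of all singular values.
||T||_1 = 1.9600 + 0.3100 + 2.9600
= 5.2300

5.2300


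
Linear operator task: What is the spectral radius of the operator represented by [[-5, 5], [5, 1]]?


For a 2x2 matrix, eigenvalues satisfy lambda^2 - (trace)*lambda + det = 0
trace = -5 + 1 = -4
det = -5*1 - 5*5 = -30
discriminant = (-4)^2 - 4*(-30) = 136
spectral radius = max |eigenvalue| = 7.8310

7.8310


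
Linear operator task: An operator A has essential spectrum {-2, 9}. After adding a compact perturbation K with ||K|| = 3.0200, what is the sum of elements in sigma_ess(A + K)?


By Weyl's theorem, the essential spectrum is invariant under compact perturbations.
sigma_ess(A + K) = sigma_ess(A) = {-2, 9}
Sum = -2 + 9 = 7

7


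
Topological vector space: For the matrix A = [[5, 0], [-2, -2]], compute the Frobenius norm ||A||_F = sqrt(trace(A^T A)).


||A||_F^2 = sum a_ij^2
= 5^2 + 0^2 + (-2)^2 + (-2)^2
= 25 + 0 + 4 + 4 = 33
||A||_F = sqrt(33) = 5.7446

5.7446


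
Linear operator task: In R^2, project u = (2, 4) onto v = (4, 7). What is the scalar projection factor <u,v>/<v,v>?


Computing <u,v> = 2*4 + 4*7 = 36
Computing <v,v> = 4^2 + 7^2 = 65
Projection coefficient = 36/65 = 0.5538

0.5538


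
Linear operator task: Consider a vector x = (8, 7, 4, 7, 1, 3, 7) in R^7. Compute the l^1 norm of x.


The l^1 norm equals the sum of absolute values of all components.
||x||_1 = 8 + 7 + 4 + 7 + 1 + 3 + 7
= 37

37.0000


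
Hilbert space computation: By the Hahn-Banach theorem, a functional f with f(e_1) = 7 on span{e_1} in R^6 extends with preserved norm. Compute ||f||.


The norm of f is given by ||f|| = sup_{||x||=1} |f(x)|.
On span{e_1}, ||e_1|| = 1, so ||f|| = |f(e_1)| / ||e_1||
= |7| / 1 = 7.0000

7.0000


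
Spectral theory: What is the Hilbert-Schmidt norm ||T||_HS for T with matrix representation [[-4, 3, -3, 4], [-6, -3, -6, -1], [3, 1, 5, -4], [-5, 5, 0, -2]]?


The Hilbert-Schmidt norm is sqrt(sum of squares of all entries).
Sum of squares = (-4)^2 + 3^2 + (-3)^2 + 4^2 + (-6)^2 + (-3)^2 + (-6)^2 + (-1)^2 + 3^2 + 1^2 + 5^2 + (-4)^2 + (-5)^2 + 5^2 + 0^2 + (-2)^2
= 16 + 9 + 9 + 16 + 36 + 9 + 36 + 1 + 9 + 1 + 25 + 16 + 25 + 25 + 0 + 4 = 237
||T||_HS = sqrt(237) = 15.3948

15.3948


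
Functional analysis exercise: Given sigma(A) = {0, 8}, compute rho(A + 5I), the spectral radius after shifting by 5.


Spectrum of A + 5I = {5, 13}
Spectral radius = max |lambda| over the shifted spectrum
= max(5, 13) = 13

13


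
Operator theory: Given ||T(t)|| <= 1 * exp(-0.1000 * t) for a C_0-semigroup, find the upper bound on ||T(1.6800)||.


||T(1.6800)|| <= 1 * exp(-0.1000 * 1.6800)
= 1 * exp(-0.1680)
= 1 * 0.8454
= 0.8454

0.8454


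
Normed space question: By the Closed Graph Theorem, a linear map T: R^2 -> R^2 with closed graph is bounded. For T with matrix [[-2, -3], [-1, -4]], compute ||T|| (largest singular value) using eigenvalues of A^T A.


A^T A = [[5, 10], [10, 25]]
trace(A^T A) = 30, det(A^T A) = 25
discriminant = 30^2 - 4*25 = 800
Largest eigenvalue of A^T A = (trace + sqrt(disc))/2 = 29.1421
||T|| = sqrt(29.1421) = 5.3983

5.3983


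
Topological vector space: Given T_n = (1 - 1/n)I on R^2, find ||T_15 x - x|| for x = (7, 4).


T_15 x - x = (1 - 1/15)x - x = -x/15
||x|| = sqrt(65) = 8.0623
||T_15 x - x|| = ||x||/15 = 8.0623/15 = 0.5375

0.5375


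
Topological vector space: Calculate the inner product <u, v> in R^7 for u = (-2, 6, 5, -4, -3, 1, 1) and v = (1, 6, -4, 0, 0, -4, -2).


Computing the standard inner product <u, v> = sum u_i * v_i
= -2*1 + 6*6 + 5*-4 + -4*0 + -3*0 + 1*-4 + 1*-2
= -2 + 36 + -20 + 0 + 0 + -4 + -2
= 8

8


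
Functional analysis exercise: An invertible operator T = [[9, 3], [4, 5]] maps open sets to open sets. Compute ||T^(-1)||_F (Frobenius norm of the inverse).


det(T) = 9*5 - 3*4 = 33
T^(-1) = (1/33) * [[5, -3], [-4, 9]] = [[0.1515, -0.0909], [-0.1212, 0.2727]]
||T^(-1)||_F^2 = 0.1515^2 + (-0.0909)^2 + (-0.1212)^2 + 0.2727^2 = 0.1203
||T^(-1)||_F = sqrt(0.1203) = 0.3468

0.3468


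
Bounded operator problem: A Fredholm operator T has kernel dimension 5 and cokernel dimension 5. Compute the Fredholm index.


The Fredholm index is defined as ind(T) = dim(ker T) - dim(coker T)
= 5 - 5
= 0

0


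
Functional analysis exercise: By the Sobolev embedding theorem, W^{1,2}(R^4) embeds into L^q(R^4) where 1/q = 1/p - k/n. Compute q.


Using the Sobolev embedding formula: 1/q = 1/p - k/n
1/q = 1/2 - 1/4 = 1/4
q = 1/(1/4) = 4

4.0000


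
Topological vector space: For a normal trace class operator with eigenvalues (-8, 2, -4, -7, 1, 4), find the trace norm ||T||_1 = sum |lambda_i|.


For a normal operator, singular values equal |eigenvalues|.
Trace norm = sum |lambda_i| = 8 + 2 + 4 + 7 + 1 + 4
= 26

26


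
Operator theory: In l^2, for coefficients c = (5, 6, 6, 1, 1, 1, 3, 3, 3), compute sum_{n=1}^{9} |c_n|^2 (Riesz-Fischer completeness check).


sum |c_n|^2 = 5^2 + 6^2 + 6^2 + 1^2 + 1^2 + 1^2 + 3^2 + 3^2 + 3^2
= 25 + 36 + 36 + 1 + 1 + 1 + 9 + 9 + 9
= 127

127


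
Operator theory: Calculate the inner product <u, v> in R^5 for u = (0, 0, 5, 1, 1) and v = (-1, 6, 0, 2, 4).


Computing the standard inner product <u, v> = sum u_i * v_i
= 0*-1 + 0*6 + 5*0 + 1*2 + 1*4
= 0 + 0 + 0 + 2 + 4
= 6

6


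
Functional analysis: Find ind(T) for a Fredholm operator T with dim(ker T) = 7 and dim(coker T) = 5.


The Fredholm index is defined as ind(T) = dim(ker T) - dim(coker T)
= 7 - 5
= 2

2


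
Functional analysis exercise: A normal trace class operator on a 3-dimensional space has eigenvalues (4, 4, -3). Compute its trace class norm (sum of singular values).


For a normal operator, singular values equal |eigenvalues|.
Trace norm = sum |lambda_i| = 4 + 4 + 3
= 11

11


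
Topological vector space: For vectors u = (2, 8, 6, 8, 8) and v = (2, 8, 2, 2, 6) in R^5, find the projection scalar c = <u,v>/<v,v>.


Computing <u,v> = 2*2 + 8*8 + 6*2 + 8*2 + 8*6 = 144
Computing <v,v> = 2^2 + 8^2 + 2^2 + 2^2 + 6^2 = 112
Projection coefficient = 144/112 = 1.2857

1.2857


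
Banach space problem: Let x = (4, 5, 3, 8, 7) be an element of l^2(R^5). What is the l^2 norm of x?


The l^2 norm = (sum |x_i|^2)^(1/2)
Sum of 2th powers = 16 + 25 + 9 + 64 + 49 = 163
||x||_2 = (163)^(1/2) = 12.7671

12.7671


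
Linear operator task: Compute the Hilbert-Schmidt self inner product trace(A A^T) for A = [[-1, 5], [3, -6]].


trace(A * A^T) = sum of squares of all entries
= (-1)^2 + 5^2 + 3^2 + (-6)^2
= 1 + 25 + 9 + 36
= 71

71


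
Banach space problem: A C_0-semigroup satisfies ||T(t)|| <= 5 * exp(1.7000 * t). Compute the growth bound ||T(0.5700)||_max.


||T(0.5700)|| <= 5 * exp(1.7000 * 0.5700)
= 5 * exp(0.9690)
= 5 * 2.6353
= 13.1765

13.1765


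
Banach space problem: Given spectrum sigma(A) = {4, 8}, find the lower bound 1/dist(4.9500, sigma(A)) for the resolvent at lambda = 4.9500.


dist(4.9500, {4, 8}) = min(|4.9500 - 4|, |4.9500 - 8|)
= min(0.9500, 3.0500) = 0.9500
Resolvent bound = 1/0.9500 = 1.0526

1.0526


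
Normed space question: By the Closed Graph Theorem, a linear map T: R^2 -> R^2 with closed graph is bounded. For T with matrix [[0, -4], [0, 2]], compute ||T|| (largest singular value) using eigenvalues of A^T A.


A^T A = [[0, 0], [0, 20]]
trace(A^T A) = 20, det(A^T A) = 0
discriminant = 20^2 - 4*0 = 400
Largest eigenvalue of A^T A = (trace + sqrt(disc))/2 = 20.0000
||T|| = sqrt(20.0000) = 4.4721

4.4721


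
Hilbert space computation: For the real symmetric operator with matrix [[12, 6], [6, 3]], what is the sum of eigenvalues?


For a self-adjoint (symmetric) matrix, the eigenvalues are real.
The sum of eigenvalues equals the trace of the matrix.
trace = 12 + 3 = 15

15


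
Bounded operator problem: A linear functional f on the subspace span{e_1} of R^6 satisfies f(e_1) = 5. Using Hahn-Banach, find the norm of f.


The norm of f is given by ||f|| = sup_{||x||=1} |f(x)|.
On span{e_1}, ||e_1|| = 1, so ||f|| = |f(e_1)| / ||e_1||
= |5| / 1 = 5.0000

5.0000


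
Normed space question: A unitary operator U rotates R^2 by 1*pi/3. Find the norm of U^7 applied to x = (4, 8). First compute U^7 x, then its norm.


U is a rotation by theta = 1*pi/3
U^7 = rotation by 7*theta = 7*pi/3 = 1*pi/3 (mod 2*pi)
cos(1*pi/3) = 0.5000, sin(1*pi/3) = 0.8660
U^7 x = (0.5000 * 4 - 0.8660 * 8, 0.8660 * 4 + 0.5000 * 8)
= (-4.9282, 7.4641)
||U^7 x|| = sqrt((-4.9282)^2 + 7.4641^2) = sqrt(80.0000) = 8.9443

8.9443


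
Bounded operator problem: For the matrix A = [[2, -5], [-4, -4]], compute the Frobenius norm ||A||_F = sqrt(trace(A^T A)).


||A||_F^2 = sum a_ij^2
= 2^2 + (-5)^2 + (-4)^2 + (-4)^2
= 4 + 25 + 16 + 16 = 61
||A||_F = sqrt(61) = 7.8102

7.8102


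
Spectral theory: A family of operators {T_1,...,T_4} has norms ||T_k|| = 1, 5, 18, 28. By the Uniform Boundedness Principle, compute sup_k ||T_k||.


By the Uniform Boundedness Principle, the supremum of norms is finite.
sup_k ||T_k|| = max(1, 5, 18, 28) = 28

28


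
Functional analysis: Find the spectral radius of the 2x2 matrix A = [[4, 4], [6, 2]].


For a 2x2 matrix, eigenvalues satisfy lambda^2 - (trace)*lambda + det = 0
trace = 4 + 2 = 6
det = 4*2 - 4*6 = -16
discriminant = 6^2 - 4*(-16) = 100
spectral radius = max |eigenvalue| = 8.0000

8.0000


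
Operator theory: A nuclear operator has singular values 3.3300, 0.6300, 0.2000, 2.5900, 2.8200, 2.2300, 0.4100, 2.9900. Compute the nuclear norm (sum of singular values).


The nuclear norm is the sum of all singular values.
||T||_1 = 3.3300 + 0.6300 + 0.2000 + 2.5900 + 2.8200 + 2.2300 + 0.4100 + 2.9900
= 15.2000

15.2000


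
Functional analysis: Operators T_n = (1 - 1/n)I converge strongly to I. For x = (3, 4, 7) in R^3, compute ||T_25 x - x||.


T_25 x - x = (1 - 1/25)x - x = -x/25
||x|| = sqrt(74) = 8.6023
||T_25 x - x|| = ||x||/25 = 8.6023/25 = 0.3441

0.3441


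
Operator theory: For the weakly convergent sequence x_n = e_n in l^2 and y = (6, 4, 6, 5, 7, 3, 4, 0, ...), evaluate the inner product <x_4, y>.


x_4 = e_4 is the standard basis vector with 1 in position 4.
<x_4, y> = y_4 = 5
As n -> infinity, <x_n, y> -> 0, confirming weak convergence of (x_n) to 0.

5


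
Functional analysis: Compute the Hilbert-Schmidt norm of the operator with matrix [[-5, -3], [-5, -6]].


The Hilbert-Schmidt norm is sqrt(sum of squares of all entries).
Sum of squares = (-5)^2 + (-3)^2 + (-5)^2 + (-6)^2
= 25 + 9 + 25 + 36 = 95
||T||_HS = sqrt(95) = 9.7468

9.7468


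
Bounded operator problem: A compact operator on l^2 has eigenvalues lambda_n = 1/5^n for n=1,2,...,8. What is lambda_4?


The eigenvalue formula gives lambda_4 = 1/5^4
= 1/625
= 0.0016

0.0016


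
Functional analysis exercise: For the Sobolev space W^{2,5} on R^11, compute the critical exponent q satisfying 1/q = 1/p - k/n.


Using the Sobolev embedding formula: 1/q = 1/p - k/n
1/q = 1/5 - 2/11 = 1/55
q = 1/(1/55) = 55

55.0000


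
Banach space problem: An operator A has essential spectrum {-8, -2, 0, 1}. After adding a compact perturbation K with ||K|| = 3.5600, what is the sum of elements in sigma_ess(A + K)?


By Weyl's theorem, the essential spectrum is invariant under compact perturbations.
sigma_ess(A + K) = sigma_ess(A) = {-8, -2, 0, 1}
Sum = -8 + -2 + 0 + 1 = -9

-9


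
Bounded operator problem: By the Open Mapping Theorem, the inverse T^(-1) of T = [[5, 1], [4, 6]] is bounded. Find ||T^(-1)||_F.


det(T) = 5*6 - 1*4 = 26
T^(-1) = (1/26) * [[6, -1], [-4, 5]] = [[0.2308, -0.0385], [-0.1538, 0.1923]]
||T^(-1)||_F^2 = 0.2308^2 + (-0.0385)^2 + (-0.1538)^2 + 0.1923^2 = 0.1154
||T^(-1)||_F = sqrt(0.1154) = 0.3397

0.3397


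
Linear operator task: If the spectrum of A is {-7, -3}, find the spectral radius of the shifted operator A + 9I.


Spectrum of A + 9I = {2, 6}
Spectral radius = max |lambda| over the shifted spectrum
= max(2, 6) = 6

6


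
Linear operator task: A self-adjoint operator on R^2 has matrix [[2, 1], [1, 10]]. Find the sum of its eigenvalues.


For a self-adjoint (symmetric) matrix, the eigenvalues are real.
The sum of eigenvalues equals the trace of the matrix.
trace = 2 + 10 = 12

12


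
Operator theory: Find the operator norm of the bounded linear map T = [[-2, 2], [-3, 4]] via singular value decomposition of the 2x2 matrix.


A^T A = [[13, -16], [-16, 20]]
trace(A^T A) = 33, det(A^T A) = 4
discriminant = 33^2 - 4*4 = 1073
Largest eigenvalue of A^T A = (trace + sqrt(disc))/2 = 32.8783
||T|| = sqrt(32.8783) = 5.7340

5.7340


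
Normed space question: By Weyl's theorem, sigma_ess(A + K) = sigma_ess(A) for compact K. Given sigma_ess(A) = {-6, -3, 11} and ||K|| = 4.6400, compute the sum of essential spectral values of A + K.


By Weyl's theorem, the essential spectrum is invariant under compact perturbations.
sigma_ess(A + K) = sigma_ess(A) = {-6, -3, 11}
Sum = -6 + -3 + 11 = 2

2


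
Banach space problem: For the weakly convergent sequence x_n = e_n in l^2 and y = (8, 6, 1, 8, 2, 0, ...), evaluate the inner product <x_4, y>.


x_4 = e_4 is the standard basis vector with 1 in position 4.
<x_4, y> = y_4 = 8
As n -> infinity, <x_n, y> -> 0, confirming weak convergence of (x_n) to 0.

8


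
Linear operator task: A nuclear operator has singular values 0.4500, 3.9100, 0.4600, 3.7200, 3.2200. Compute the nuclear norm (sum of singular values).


The nuclear norm is the sum of all singular values.
||T||_1 = 0.4500 + 3.9100 + 0.4600 + 3.7200 + 3.2200
= 11.7600

11.7600


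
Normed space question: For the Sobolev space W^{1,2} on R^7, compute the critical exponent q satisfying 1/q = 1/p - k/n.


Using the Sobolev embedding formula: 1/q = 1/p - k/n
1/q = 1/2 - 1/7 = 5/14
q = 1/(5/14) = 14/5 = 2.8000

2.8000


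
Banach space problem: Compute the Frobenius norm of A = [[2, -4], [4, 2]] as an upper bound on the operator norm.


||A||_F^2 = sum a_ij^2
= 2^2 + (-4)^2 + 4^2 + 2^2
= 4 + 16 + 16 + 4 = 40
||A||_F = sqrt(40) = 6.3246

6.3246


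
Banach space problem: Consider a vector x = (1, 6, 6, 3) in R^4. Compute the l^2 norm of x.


The l^2 norm = (sum |x_i|^2)^(1/2)
Sum of 2th powers = 1 + 36 + 36 + 9 = 82
||x||_2 = (82)^(1/2) = 9.0554

9.0554


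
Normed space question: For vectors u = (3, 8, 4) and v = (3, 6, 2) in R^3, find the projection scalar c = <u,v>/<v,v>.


Computing <u,v> = 3*3 + 8*6 + 4*2 = 65
Computing <v,v> = 3^2 + 6^2 + 2^2 = 49
Projection coefficient = 65/49 = 1.3265

1.3265


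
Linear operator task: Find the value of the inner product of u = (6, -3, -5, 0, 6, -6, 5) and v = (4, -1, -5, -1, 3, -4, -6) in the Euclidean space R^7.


Computing the standard inner product <u, v> = sum u_i * v_i
= 6*4 + -3*-1 + -5*-5 + 0*-1 + 6*3 + -6*-4 + 5*-6
= 24 + 3 + 25 + 0 + 18 + 24 + -30
= 64

64


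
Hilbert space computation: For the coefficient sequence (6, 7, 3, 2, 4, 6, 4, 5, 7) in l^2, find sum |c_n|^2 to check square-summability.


sum |c_n|^2 = 6^2 + 7^2 + 3^2 + 2^2 + 4^2 + 6^2 + 4^2 + 5^2 + 7^2
= 36 + 49 + 9 + 4 + 16 + 36 + 16 + 25 + 49
= 240

240


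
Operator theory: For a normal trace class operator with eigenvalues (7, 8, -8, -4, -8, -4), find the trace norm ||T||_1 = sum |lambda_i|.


For a normal operator, singular values equal |eigenvalues|.
Trace norm = sum |lambda_i| = 7 + 8 + 8 + 4 + 8 + 4
= 39

39


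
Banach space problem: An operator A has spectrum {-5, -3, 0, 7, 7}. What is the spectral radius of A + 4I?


Spectrum of A + 4I = {-1, 1, 4, 11, 11}
Spectral radius = max |lambda| over the shifted spectrum
= max(1, 1, 4, 11, 11) = 11

11


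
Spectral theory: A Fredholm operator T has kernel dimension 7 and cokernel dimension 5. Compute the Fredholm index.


The Fredholm index is defined as ind(T) = dim(ker T) - dim(coker T)
= 7 - 5
= 2

2


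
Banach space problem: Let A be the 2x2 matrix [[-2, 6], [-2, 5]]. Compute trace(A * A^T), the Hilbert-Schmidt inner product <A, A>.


trace(A * A^T) = sum of squares of all entries
= (-2)^2 + 6^2 + (-2)^2 + 5^2
= 4 + 36 + 4 + 25
= 69

69


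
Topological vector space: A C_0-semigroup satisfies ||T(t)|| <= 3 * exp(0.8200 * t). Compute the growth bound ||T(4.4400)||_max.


||T(4.4400)|| <= 3 * exp(0.8200 * 4.4400)
= 3 * exp(3.6408)
= 3 * 38.1223
= 114.3670

114.3670


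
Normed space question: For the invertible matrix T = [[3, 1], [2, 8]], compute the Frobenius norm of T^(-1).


det(T) = 3*8 - 1*2 = 22
T^(-1) = (1/22) * [[8, -1], [-2, 3]] = [[0.3636, -0.0455], [-0.0909, 0.1364]]
||T^(-1)||_F^2 = 0.3636^2 + (-0.0455)^2 + (-0.0909)^2 + 0.1364^2 = 0.1612
||T^(-1)||_F = sqrt(0.1612) = 0.4014

0.4014


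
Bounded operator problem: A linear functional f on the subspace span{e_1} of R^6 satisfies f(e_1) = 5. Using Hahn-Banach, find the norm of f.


The norm of f is given by ||f|| = sup_{||x||=1} |f(x)|.
On span{e_1}, ||e_1|| = 1, so ||f|| = |f(e_1)| / ||e_1||
= |5| / 1 = 5.0000

5.0000


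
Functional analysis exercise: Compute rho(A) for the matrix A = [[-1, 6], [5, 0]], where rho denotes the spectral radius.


For a 2x2 matrix, eigenvalues satisfy lambda^2 - (trace)*lambda + det = 0
trace = -1 + 0 = -1
det = -1*0 - 6*5 = -30
discriminant = (-1)^2 - 4*(-30) = 121
spectral radius = max |eigenvalue| = 6.0000

6.0000


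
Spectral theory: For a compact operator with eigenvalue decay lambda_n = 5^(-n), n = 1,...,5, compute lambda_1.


The eigenvalue formula gives lambda_1 = 1/5^1
= 1/5
= 0.2000

0.2000


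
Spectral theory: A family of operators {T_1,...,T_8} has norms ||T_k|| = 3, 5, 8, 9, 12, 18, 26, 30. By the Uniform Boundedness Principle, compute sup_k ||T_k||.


By the Uniform Boundedness Principle, the supremum of norms is finite.
sup_k ||T_k|| = max(3, 5, 8, 9, 12, 18, 26, 30) = 30

30


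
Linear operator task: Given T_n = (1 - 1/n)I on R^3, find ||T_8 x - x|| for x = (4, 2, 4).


T_8 x - x = (1 - 1/8)x - x = -x/8
||x|| = sqrt(36) = 6.0000
||T_8 x - x|| = ||x||/8 = 6.0000/8 = 0.7500

0.7500


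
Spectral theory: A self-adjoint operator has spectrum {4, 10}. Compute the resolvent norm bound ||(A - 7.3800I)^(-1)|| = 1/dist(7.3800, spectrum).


dist(7.3800, {4, 10}) = min(|7.3800 - 4|, |7.3800 - 10|)
= min(3.3800, 2.6200) = 2.6200
Resolvent bound = 1/2.6200 = 0.3817

0.3817


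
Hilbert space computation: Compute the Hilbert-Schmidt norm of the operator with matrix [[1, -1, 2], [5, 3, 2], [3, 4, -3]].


The Hilbert-Schmidt norm is sqrt(sum of squares of all entries).
Sum of squares = 1^2 + (-1)^2 + 2^2 + 5^2 + 3^2 + 2^2 + 3^2 + 4^2 + (-3)^2
= 1 + 1 + 4 + 25 + 9 + 4 + 9 + 16 + 9 = 78
||T||_HS = sqrt(78) = 8.8318

8.8318


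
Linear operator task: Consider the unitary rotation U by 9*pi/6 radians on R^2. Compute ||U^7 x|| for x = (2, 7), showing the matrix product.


U is a rotation by theta = 9*pi/6
U^7 = rotation by 7*theta = 63*pi/6 = 3*pi/6 (mod 2*pi)
cos(3*pi/6) = 0.0000, sin(3*pi/6) = 1.0000
U^7 x = (0.0000 * 2 - 1.0000 * 7, 1.0000 * 2 + 0.0000 * 7)
= (-7.0000, 2.0000)
||U^7 x|| = sqrt((-7.0000)^2 + 2.0000^2) = sqrt(53.0000) = 7.2801

7.2801


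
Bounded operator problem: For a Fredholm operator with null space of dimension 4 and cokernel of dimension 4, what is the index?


The Fredholm index is defined as ind(T) = dim(ker T) - dim(coker T)
= 4 - 4
= 0

0


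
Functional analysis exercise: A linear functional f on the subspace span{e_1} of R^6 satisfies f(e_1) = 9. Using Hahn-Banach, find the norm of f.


The norm of f is given by ||f|| = sup_{||x||=1} |f(x)|.
On span{e_1}, ||e_1|| = 1, so ||f|| = |f(e_1)| / ||e_1||
= |9| / 1 = 9.0000

9.0000


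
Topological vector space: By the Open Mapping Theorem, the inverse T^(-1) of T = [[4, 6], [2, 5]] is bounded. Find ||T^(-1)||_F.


det(T) = 4*5 - 6*2 = 8
T^(-1) = (1/8) * [[5, -6], [-2, 4]] = [[0.6250, -0.7500], [-0.2500, 0.5000]]
||T^(-1)||_F^2 = 0.6250^2 + (-0.7500)^2 + (-0.2500)^2 + 0.5000^2 = 1.2656
||T^(-1)||_F = sqrt(1.2656) = 1.1250

1.1250


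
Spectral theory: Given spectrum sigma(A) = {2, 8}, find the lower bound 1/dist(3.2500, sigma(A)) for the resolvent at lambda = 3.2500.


dist(3.2500, {2, 8}) = min(|3.2500 - 2|, |3.2500 - 8|)
= min(1.2500, 4.7500) = 1.2500
Resolvent bound = 1/1.2500 = 0.8000

0.8000


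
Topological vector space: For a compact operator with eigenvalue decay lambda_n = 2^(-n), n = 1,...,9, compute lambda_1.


The eigenvalue formula gives lambda_1 = 1/2^1
= 1/2
= 0.5000

0.5000


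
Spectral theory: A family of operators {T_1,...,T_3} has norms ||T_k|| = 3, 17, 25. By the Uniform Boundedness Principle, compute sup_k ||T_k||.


By the Uniform Boundedness Principle, the supremum of norms is finite.
sup_k ||T_k|| = max(3, 17, 25) = 25

25


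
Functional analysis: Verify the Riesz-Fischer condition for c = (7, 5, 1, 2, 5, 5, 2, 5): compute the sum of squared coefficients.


sum |c_n|^2 = 7^2 + 5^2 + 1^2 + 2^2 + 5^2 + 5^2 + 2^2 + 5^2
= 49 + 25 + 1 + 4 + 25 + 25 + 4 + 25
= 158

158


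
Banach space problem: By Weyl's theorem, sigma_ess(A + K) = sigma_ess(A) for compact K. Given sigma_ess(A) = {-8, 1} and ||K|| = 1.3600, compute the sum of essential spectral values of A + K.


By Weyl's theorem, the essential spectrum is invariant under compact perturbations.
sigma_ess(A + K) = sigma_ess(A) = {-8, 1}
Sum = -8 + 1 = -7

-7


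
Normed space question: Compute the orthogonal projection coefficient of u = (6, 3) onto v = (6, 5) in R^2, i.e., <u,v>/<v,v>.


Computing <u,v> = 6*6 + 3*5 = 51
Computing <v,v> = 6^2 + 5^2 = 61
Projection coefficient = 51/61 = 0.8361

0.8361


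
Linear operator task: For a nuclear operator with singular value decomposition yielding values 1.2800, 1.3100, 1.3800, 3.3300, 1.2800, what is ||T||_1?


The nuclear norm is the sum of all singular values.
||T||_1 = 1.2800 + 1.3100 + 1.3800 + 3.3300 + 1.2800
= 8.5800

8.5800


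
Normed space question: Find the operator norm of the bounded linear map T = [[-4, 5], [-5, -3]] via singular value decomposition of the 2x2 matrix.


A^T A = [[41, -5], [-5, 34]]
trace(A^T A) = 75, det(A^T A) = 1369
discriminant = 75^2 - 4*1369 = 149
Largest eigenvalue of A^T A = (trace + sqrt(disc))/2 = 43.6033
||T|| = sqrt(43.6033) = 6.6033

6.6033


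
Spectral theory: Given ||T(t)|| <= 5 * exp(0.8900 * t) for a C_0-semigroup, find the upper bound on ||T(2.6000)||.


||T(2.6000)|| <= 5 * exp(0.8900 * 2.6000)
= 5 * exp(2.3140)
= 5 * 10.1148
= 50.5740

50.5740


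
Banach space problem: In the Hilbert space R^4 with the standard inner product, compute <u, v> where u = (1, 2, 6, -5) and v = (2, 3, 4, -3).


Computing the standard inner product <u, v> = sum u_i * v_i
= 1*2 + 2*3 + 6*4 + -5*-3
= 2 + 6 + 24 + 15
= 47

47


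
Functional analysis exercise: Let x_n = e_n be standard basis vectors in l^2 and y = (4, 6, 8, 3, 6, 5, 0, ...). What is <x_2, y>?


x_2 = e_2 is the standard basis vector with 1 in position 2.
<x_2, y> = y_2 = 6
As n -> infinity, <x_n, y> -> 0, confirming weak convergence of (x_n) to 0.

6


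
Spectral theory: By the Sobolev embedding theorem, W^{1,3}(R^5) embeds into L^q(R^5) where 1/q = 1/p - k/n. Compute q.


Using the Sobolev embedding formula: 1/q = 1/p - k/n
1/q = 1/3 - 1/5 = 2/15
q = 1/(2/15) = 15/2 = 7.5000

7.5000


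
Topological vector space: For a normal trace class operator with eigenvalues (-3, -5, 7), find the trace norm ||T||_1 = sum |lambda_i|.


For a normal operator, singular values equal |eigenvalues|.
Trace norm = sum |lambda_i| = 3 + 5 + 7
= 15

15


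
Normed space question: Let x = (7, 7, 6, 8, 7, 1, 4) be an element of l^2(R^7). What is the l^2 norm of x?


The l^2 norm = (sum |x_i|^2)^(1/2)
Sum of 2th powers = 49 + 49 + 36 + 64 + 49 + 1 + 16 = 264
||x||_2 = (264)^(1/2) = 16.2481

16.2481


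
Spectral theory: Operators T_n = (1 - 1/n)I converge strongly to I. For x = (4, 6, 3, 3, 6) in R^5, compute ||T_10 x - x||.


T_10 x - x = (1 - 1/10)x - x = -x/10
||x|| = sqrt(106) = 10.2956
||T_10 x - x|| = ||x||/10 = 10.2956/10 = 1.0296

1.0296


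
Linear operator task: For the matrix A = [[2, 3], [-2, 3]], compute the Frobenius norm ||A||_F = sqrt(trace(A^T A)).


||A||_F^2 = sum a_ij^2
= 2^2 + 3^2 + (-2)^2 + 3^2
= 4 + 9 + 4 + 9 = 26
||A||_F = sqrt(26) = 5.0990

5.0990


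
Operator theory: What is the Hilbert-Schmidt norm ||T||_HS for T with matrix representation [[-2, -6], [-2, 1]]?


The Hilbert-Schmidt norm is sqrt(sum of squares of all entries).
Sum of squares = (-2)^2 + (-6)^2 + (-2)^2 + 1^2
= 4 + 36 + 4 + 1 = 45
||T||_HS = sqrt(45) = 6.7082

6.7082


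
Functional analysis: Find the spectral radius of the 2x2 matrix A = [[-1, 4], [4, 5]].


For a 2x2 matrix, eigenvalues satisfy lambda^2 - (trace)*lambda + det = 0
trace = -1 + 5 = 4
det = -1*5 - 4*4 = -21
discriminant = 4^2 - 4*(-21) = 100
spectral radius = max |eigenvalue| = 7.0000

7.0000


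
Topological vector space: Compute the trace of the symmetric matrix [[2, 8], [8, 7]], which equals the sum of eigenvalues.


For a self-adjoint (symmetric) matrix, the eigenvalues are real.
The sum of eigenvalues equals the trace of the matrix.
trace = 2 + 7 = 9

9


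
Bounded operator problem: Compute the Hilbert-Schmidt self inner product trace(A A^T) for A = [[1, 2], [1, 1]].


trace(A * A^T) = sum of squares of all entries
= 1^2 + 2^2 + 1^2 + 1^2
= 1 + 4 + 1 + 1
= 7

7


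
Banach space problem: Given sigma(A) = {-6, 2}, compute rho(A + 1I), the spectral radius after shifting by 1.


Spectrum of A + 1I = {-5, 3}
Spectral radius = max |lambda| over the shifted spectrum
= max(5, 3) = 5

5


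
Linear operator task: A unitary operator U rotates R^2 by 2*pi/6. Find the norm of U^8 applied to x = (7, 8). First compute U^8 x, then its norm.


U is a rotation by theta = 2*pi/6
U^8 = rotation by 8*theta = 16*pi/6 = 4*pi/6 (mod 2*pi)
cos(4*pi/6) = -0.5000, sin(4*pi/6) = 0.8660
U^8 x = (-0.5000 * 7 - 0.8660 * 8, 0.8660 * 7 + -0.5000 * 8)
= (-10.4282, 2.0622)
||U^8 x|| = sqrt((-10.4282)^2 + 2.0622^2) = sqrt(113.0000) = 10.6301

10.6301


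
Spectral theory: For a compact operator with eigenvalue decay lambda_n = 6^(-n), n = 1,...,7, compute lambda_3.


The eigenvalue formula gives lambda_3 = 1/6^3
= 1/216
= 0.0046

0.0046


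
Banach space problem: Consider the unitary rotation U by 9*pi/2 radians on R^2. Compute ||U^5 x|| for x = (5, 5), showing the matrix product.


U is a rotation by theta = 9*pi/2
U^5 = rotation by 5*theta = 45*pi/2 = 1*pi/2 (mod 2*pi)
cos(1*pi/2) = 0.0000, sin(1*pi/2) = 1.0000
U^5 x = (0.0000 * 5 - 1.0000 * 5, 1.0000 * 5 + 0.0000 * 5)
= (-5.0000, 5.0000)
||U^5 x|| = sqrt((-5.0000)^2 + 5.0000^2) = sqrt(50.0000) = 7.0711

7.0711


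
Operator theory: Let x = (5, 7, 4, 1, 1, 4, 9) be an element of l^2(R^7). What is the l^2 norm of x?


The l^2 norm = (sum |x_i|^2)^(1/2)
Sum of 2th powers = 25 + 49 + 16 + 1 + 1 + 16 + 81 = 189
||x||_2 = (189)^(1/2) = 13.7477

13.7477


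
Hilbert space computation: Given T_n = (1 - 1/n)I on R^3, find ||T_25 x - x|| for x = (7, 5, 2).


T_25 x - x = (1 - 1/25)x - x = -x/25
||x|| = sqrt(78) = 8.8318
||T_25 x - x|| = ||x||/25 = 8.8318/25 = 0.3533

0.3533


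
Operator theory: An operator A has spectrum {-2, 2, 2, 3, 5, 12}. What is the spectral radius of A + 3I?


Spectrum of A + 3I = {1, 5, 5, 6, 8, 15}
Spectral radius = max |lambda| over the shifted spectrum
= max(1, 5, 5, 6, 8, 15) = 15

15


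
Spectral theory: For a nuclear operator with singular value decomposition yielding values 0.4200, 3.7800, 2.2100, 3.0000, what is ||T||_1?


The nuclear norm is the sum of all singular values.
||T||_1 = 0.4200 + 3.7800 + 2.2100 + 3.0000
= 9.4100

9.4100


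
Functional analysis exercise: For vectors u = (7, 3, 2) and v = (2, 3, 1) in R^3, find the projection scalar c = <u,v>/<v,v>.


Computing <u,v> = 7*2 + 3*3 + 2*1 = 25
Computing <v,v> = 2^2 + 3^2 + 1^2 = 14
Projection coefficient = 25/14 = 1.7857

1.7857


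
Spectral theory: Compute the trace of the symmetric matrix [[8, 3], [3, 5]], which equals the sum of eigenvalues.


For a self-adjoint (symmetric) matrix, the eigenvalues are real.
The sum of eigenvalues equals the trace of the matrix.
trace = 8 + 5 = 13

13


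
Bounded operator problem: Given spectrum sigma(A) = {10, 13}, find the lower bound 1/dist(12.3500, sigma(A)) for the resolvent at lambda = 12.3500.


dist(12.3500, {10, 13}) = min(|12.3500 - 10|, |12.3500 - 13|)
= min(2.3500, 0.6500) = 0.6500
Resolvent bound = 1/0.6500 = 1.5385

1.5385


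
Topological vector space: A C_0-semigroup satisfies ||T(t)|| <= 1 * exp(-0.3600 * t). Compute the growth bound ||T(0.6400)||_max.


||T(0.6400)|| <= 1 * exp(-0.3600 * 0.6400)
= 1 * exp(-0.2304)
= 1 * 0.7942
= 0.7942

0.7942


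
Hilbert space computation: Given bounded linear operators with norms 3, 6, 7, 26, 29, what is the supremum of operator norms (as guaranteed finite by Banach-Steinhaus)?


By the Uniform Boundedness Principle, the supremum of norms is finite.
sup_k ||T_k|| = max(3, 6, 7, 26, 29) = 29

29


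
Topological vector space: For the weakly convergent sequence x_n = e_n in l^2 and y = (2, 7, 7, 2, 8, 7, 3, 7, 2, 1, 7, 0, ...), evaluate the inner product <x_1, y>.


x_1 = e_1 is the standard basis vector with 1 in position 1.
<x_1, y> = y_1 = 2
As n -> infinity, <x_n, y> -> 0, confirming weak convergence of (x_n) to 0.

2


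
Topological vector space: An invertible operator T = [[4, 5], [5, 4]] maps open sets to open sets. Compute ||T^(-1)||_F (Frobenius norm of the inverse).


det(T) = 4*4 - 5*5 = -9
T^(-1) = (1/-9) * [[4, -5], [-5, 4]] = [[-0.4444, 0.5556], [0.5556, -0.4444]]
||T^(-1)||_F^2 = (-0.4444)^2 + 0.5556^2 + 0.5556^2 + (-0.4444)^2 = 1.0123
||T^(-1)||_F = sqrt(1.0123) = 1.0062

1.0062


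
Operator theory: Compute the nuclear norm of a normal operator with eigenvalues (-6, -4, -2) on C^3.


For a normal operator, singular values equal |eigenvalues|.
Trace norm = sum |lambda_i| = 6 + 4 + 2
= 12

12


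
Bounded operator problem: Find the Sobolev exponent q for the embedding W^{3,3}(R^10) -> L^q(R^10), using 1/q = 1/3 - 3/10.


Using the Sobolev embedding formula: 1/q = 1/p - k/n
1/q = 1/3 - 3/10 = 1/30
q = 1/(1/30) = 30

30.0000


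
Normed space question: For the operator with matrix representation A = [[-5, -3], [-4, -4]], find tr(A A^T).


trace(A * A^T) = sum of squares of all entries
= (-5)^2 + (-3)^2 + (-4)^2 + (-4)^2
= 25 + 9 + 16 + 16
= 66

66


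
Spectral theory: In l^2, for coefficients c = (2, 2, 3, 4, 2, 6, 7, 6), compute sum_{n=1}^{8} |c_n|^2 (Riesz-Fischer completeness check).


sum |c_n|^2 = 2^2 + 2^2 + 3^2 + 4^2 + 2^2 + 6^2 + 7^2 + 6^2
= 4 + 4 + 9 + 16 + 4 + 36 + 49 + 36
= 158

158


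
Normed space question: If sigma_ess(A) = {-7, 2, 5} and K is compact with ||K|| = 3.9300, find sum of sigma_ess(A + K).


By Weyl's theorem, the essential spectrum is invariant under compact perturbations.
sigma_ess(A + K) = sigma_ess(A) = {-7, 2, 5}
Sum = -7 + 2 + 5 = 0

0


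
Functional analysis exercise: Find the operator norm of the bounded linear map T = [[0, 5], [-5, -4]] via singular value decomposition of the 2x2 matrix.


A^T A = [[25, 20], [20, 41]]
trace(A^T A) = 66, det(A^T A) = 625
discriminant = 66^2 - 4*625 = 1856
Largest eigenvalue of A^T A = (trace + sqrt(disc))/2 = 54.5407
||T|| = sqrt(54.5407) = 7.3852

7.3852


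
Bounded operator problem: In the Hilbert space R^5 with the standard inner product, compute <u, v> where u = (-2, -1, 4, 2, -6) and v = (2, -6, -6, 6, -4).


Computing the standard inner product <u, v> = sum u_i * v_i
= -2*2 + -1*-6 + 4*-6 + 2*6 + -6*-4
= -4 + 6 + -24 + 12 + 24
= 14

14


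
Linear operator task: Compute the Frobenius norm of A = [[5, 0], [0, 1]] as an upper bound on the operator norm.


||A||_F^2 = sum a_ij^2
= 5^2 + 0^2 + 0^2 + 1^2
= 25 + 0 + 0 + 1 = 26
||A||_F = sqrt(26) = 5.0990

5.0990


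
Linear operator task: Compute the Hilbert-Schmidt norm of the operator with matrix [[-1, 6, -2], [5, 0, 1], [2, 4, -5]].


The Hilbert-Schmidt norm is sqrt(sum of squares of all entries).
Sum of squares = (-1)^2 + 6^2 + (-2)^2 + 5^2 + 0^2 + 1^2 + 2^2 + 4^2 + (-5)^2
= 1 + 36 + 4 + 25 + 0 + 1 + 4 + 16 + 25 = 112
||T||_HS = sqrt(112) = 10.5830

10.5830


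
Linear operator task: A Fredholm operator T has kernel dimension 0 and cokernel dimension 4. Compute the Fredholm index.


The Fredholm index is defined as ind(T) = dim(ker T) - dim(coker T)
= 0 - 4
= -4

-4


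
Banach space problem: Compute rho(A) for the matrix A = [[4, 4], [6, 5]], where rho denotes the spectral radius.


For a 2x2 matrix, eigenvalues satisfy lambda^2 - (trace)*lambda + det = 0
trace = 4 + 5 = 9
det = 4*5 - 4*6 = -4
discriminant = 9^2 - 4*(-4) = 97
spectral radius = max |eigenvalue| = 9.4244

9.4244


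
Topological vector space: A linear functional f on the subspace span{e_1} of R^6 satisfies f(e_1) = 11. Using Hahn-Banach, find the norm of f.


The norm of f is given by ||f|| = sup_{||x||=1} |f(x)|.
On span{e_1}, ||e_1|| = 1, so ||f|| = |f(e_1)| / ||e_1||
= |11| / 1 = 11.0000

11.0000


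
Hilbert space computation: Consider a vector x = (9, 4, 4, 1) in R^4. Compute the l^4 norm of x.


The l^4 norm = (sum |x_i|^4)^(1/4)
Sum of 4th powers = 6561 + 256 + 256 + 1 = 7074
||x||_4 = (7074)^(1/4) = 9.1710

9.1710


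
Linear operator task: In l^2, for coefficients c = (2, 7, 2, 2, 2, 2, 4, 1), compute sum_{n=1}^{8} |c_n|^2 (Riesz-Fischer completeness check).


sum |c_n|^2 = 2^2 + 7^2 + 2^2 + 2^2 + 2^2 + 2^2 + 4^2 + 1^2
= 4 + 49 + 4 + 4 + 4 + 4 + 16 + 1
= 86

86


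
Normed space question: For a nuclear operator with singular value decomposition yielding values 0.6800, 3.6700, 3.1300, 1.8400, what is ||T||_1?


The nuclear norm is the sum of all singular values.
||T||_1 = 0.6800 + 3.6700 + 3.1300 + 1.8400
= 9.3200

9.3200


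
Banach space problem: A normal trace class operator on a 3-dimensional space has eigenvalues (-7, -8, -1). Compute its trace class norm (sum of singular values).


For a normal operator, singular values equal |eigenvalues|.
Trace norm = sum |lambda_i| = 7 + 8 + 1
= 16

16


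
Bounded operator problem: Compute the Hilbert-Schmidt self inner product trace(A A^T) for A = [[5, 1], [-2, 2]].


trace(A * A^T) = sum of squares of all entries
= 5^2 + 1^2 + (-2)^2 + 2^2
= 25 + 1 + 4 + 4
= 34

34


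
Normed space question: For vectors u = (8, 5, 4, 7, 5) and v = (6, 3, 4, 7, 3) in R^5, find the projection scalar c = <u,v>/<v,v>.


Computing <u,v> = 8*6 + 5*3 + 4*4 + 7*7 + 5*3 = 143
Computing <v,v> = 6^2 + 3^2 + 4^2 + 7^2 + 3^2 = 119
Projection coefficient = 143/119 = 1.2017

1.2017


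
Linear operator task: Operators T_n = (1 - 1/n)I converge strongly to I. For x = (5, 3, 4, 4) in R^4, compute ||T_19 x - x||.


T_19 x - x = (1 - 1/19)x - x = -x/19
||x|| = sqrt(66) = 8.1240
||T_19 x - x|| = ||x||/19 = 8.1240/19 = 0.4276

0.4276


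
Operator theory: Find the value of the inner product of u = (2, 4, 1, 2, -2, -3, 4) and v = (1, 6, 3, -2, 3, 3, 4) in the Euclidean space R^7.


Computing the standard inner product <u, v> = sum u_i * v_i
= 2*1 + 4*6 + 1*3 + 2*-2 + -2*3 + -3*3 + 4*4
= 2 + 24 + 3 + -4 + -6 + -9 + 16
= 26

26


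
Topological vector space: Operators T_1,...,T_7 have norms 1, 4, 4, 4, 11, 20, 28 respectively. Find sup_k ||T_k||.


By the Uniform Boundedness Principle, the supremum of norms is finite.
sup_k ||T_k|| = max(1, 4, 4, 4, 11, 20, 28) = 28

28


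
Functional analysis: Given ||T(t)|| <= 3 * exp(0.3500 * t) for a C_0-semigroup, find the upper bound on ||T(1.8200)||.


||T(1.8200)|| <= 3 * exp(0.3500 * 1.8200)
= 3 * exp(0.6370)
= 3 * 1.8908
= 5.6724

5.6724


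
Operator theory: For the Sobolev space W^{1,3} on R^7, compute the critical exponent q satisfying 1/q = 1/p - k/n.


Using the Sobolev embedding formula: 1/q = 1/p - k/n
1/q = 1/3 - 1/7 = 4/21
q = 1/(4/21) = 21/4 = 5.2500

5.2500


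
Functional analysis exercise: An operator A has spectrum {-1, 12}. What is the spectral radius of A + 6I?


Spectrum of A + 6I = {5, 18}
Spectral radius = max |lambda| over the shifted spectrum
= max(5, 18) = 18

18


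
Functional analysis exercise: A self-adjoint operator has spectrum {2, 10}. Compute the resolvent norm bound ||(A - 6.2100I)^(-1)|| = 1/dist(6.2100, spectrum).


dist(6.2100, {2, 10}) = min(|6.2100 - 2|, |6.2100 - 10|)
= min(4.2100, 3.7900) = 3.7900
Resolvent bound = 1/3.7900 = 0.2639

0.2639


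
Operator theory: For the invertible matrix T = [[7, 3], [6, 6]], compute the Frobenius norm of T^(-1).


det(T) = 7*6 - 3*6 = 24
T^(-1) = (1/24) * [[6, -3], [-6, 7]] = [[0.2500, -0.1250], [-0.2500, 0.2917]]
||T^(-1)||_F^2 = 0.2500^2 + (-0.1250)^2 + (-0.2500)^2 + 0.2917^2 = 0.2257
||T^(-1)||_F = sqrt(0.2257) = 0.4751

0.4751


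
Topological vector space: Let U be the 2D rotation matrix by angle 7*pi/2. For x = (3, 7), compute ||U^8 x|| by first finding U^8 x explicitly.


U is a rotation by theta = 7*pi/2
U^8 = rotation by 8*theta = 56*pi/2 = 0*pi/2 (mod 2*pi)
cos(0*pi/2) = 1.0000, sin(0*pi/2) = 0.0000
U^8 x = (1.0000 * 3 - 0.0000 * 7, 0.0000 * 3 + 1.0000 * 7)
= (3.0000, 7.0000)
||U^8 x|| = sqrt(3.0000^2 + 7.0000^2) = sqrt(58.0000) = 7.6158

7.6158


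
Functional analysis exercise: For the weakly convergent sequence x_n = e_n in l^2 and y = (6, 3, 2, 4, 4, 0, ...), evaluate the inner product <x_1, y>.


x_1 = e_1 is the standard basis vector with 1 in position 1.
<x_1, y> = y_1 = 6
As n -> infinity, <x_n, y> -> 0, confirming weak convergence of (x_n) to 0.

6


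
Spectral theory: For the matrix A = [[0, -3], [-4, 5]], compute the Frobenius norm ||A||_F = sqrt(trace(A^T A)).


||A||_F^2 = sum a_ij^2
= 0^2 + (-3)^2 + (-4)^2 + 5^2
= 0 + 9 + 16 + 25 = 50
||A||_F = sqrt(50) = 7.0711

7.0711


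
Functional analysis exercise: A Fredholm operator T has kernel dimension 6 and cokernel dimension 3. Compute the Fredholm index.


The Fredholm index is defined as ind(T) = dim(ker T) - dim(coker T)
= 6 - 3
= 3

3


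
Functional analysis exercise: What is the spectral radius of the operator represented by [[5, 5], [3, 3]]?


For a 2x2 matrix, eigenvalues satisfy lambda^2 - (trace)*lambda + det = 0
trace = 5 + 3 = 8
det = 5*3 - 5*3 = 0
discriminant = 8^2 - 4*(0) = 64
spectral radius = max |eigenvalue| = 8.0000

8.0000


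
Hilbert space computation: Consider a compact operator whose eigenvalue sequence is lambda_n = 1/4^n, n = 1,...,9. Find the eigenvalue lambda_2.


The eigenvalue formula gives lambda_2 = 1/4^2
= 1/16
= 0.0625

0.0625


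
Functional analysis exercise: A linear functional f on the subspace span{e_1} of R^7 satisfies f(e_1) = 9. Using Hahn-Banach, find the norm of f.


The norm of f is given by ||f|| = sup_{||x||=1} |f(x)|.
On span{e_1}, ||e_1|| = 1, so ||f|| = |f(e_1)| / ||e_1||
= |9| / 1 = 9.0000

9.0000


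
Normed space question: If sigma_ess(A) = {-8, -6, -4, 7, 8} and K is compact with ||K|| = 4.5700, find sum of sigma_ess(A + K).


By Weyl's theorem, the essential spectrum is invariant under compact perturbations.
sigma_ess(A + K) = sigma_ess(A) = {-8, -6, -4, 7, 8}
Sum = -8 + -6 + -4 + 7 + 8 = -3

-3
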